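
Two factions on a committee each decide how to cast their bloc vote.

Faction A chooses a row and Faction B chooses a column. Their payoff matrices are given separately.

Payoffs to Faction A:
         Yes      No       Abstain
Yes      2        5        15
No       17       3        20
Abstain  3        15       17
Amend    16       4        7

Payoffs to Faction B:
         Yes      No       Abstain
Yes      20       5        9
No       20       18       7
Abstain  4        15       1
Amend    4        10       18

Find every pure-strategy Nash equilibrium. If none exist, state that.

Faction A against Yes: payoffs 2, 17, 3, 16 → best response No.
Faction A against No: payoffs 5, 3, 15, 4 → best response Abstain.
Faction A against Abstain: payoffs 15, 20, 17, 7 → best response No.
Faction B against Yes: payoffs 20, 5, 9 → best response Yes.
Faction B against No: payoffs 20, 18, 7 → best response Yes.
Faction B against Abstain: payoffs 4, 15, 1 → best response No.
Faction B against Amend: payoffs 4, 10, 18 → best response Abstain.
Mutual best responses: (No, Yes); (Abstain, No).

The pure Nash equilibria are (No, Yes); (Abstain, No).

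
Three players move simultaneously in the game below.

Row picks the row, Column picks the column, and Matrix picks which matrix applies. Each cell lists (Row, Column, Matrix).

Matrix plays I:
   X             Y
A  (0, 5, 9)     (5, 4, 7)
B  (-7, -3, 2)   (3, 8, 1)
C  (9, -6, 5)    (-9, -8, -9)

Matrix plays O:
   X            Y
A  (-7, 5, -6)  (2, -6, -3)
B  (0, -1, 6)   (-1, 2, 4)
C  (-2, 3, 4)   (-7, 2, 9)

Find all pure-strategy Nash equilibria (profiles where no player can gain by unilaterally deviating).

Row against (X, I): payoffs 0, -7, 9 → best response C.
Row against (X, O): payoffs -7, 0, -2 → best response B.
Row against (Y, I): payoffs 5, 3, -9 → best response A.
Row against (Y, O): payoffs 2, -1, -7 → best response A.
Column against (A, I): payoffs 5, 4 → best response X.
Column against (A, O): payoffs 5, -6 → best response X.
Column against (B, I): payoffs -3, 8 → best response Y.
Column against (B, O): payoffs -1, 2 → best response Y.
Column against (C, I): payoffs -6, -8 → best response X.
Column against (C, O): payoffs 3, 2 → best response X.
Matrix against (A, X): payoffs 9, -6 → best response I.
Matrix against (A, Y): payoffs 7, -3 → best response I.
Matrix against (B, X): payoffs 2, 6 → best response O.
Matrix against (B, Y): payoffs 1, 4 → best response O.
Matrix against (C, X): payoffs 5, 4 → best response I.
Matrix against (C, Y): payoffs -9, 9 → best response O.
Mutual best responses: (C, X, I).

Pure NE: (C, X, I)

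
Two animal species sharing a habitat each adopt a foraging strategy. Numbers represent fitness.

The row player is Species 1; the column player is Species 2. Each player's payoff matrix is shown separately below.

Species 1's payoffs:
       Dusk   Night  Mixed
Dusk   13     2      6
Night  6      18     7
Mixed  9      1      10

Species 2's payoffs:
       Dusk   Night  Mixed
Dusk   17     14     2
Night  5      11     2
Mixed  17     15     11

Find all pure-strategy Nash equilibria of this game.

Pure-strategy Nash equilibria: (Dusk, Dusk), (Night, Night)

(Dusk, Dusk): Species 1 gets 13, best alternative 9; Species 2 gets 17, best alternative 14. No profitable deviation — NE.
(Dusk, Night): Species 1 can switch to Night (2 → 18). Not NE.
(Dusk, Mixed): Species 1 can switch to Night (6 → 7). Not NE.
(Night, Dusk): Species 1 can switch to Dusk (6 → 13). Not NE.
(Night, Night): Species 1 gets 18, best alternative 2; Species 2 gets 11, best alternative 5. No profitable deviation — NE.
(Night, Mixed): Species 1 can switch to Mixed (7 → 10). Not NE.
(Mixed, Dusk): Species 1 can switch to Dusk (9 → 13). Not NE.
(Mixed, Night): Species 1 can switch to Dusk (1 → 2). Not NE.
(The remaining 1 profile has a profitable deviation by the same check.)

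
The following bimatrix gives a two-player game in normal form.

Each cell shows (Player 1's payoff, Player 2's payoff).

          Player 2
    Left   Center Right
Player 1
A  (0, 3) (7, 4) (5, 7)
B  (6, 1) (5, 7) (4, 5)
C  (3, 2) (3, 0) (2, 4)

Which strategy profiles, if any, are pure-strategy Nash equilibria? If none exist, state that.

Player 1 against Left: payoffs 0, 6, 3 → best response B.
Player 1 against Center: payoffs 7, 5, 3 → best response A.
Player 1 against Right: payoffs 5, 4, 2 → best response A.
Player 2 against A: payoffs 3, 4, 7 → best response Right.
Player 2 against B: payoffs 1, 7, 5 → best response Center.
Player 2 against C: payoffs 2, 0, 4 → best response Right.
Mutual best responses: (A, Right).

The unique pure-strategy Nash equilibrium is (A, Right).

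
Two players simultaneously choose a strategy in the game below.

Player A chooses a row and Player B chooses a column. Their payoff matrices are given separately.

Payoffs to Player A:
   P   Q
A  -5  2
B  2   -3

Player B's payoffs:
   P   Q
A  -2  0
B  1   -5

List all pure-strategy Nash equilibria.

(A, Q), (B, P)

Player A against P: payoffs -5, 2 → best response B.
Player A against Q: payoffs 2, -3 → best response A.
Player B against A: payoffs -2, 0 → best response Q.
Player B against B: payoffs 1, -5 → best response P.
Mutual best responses: (A, Q); (B, P).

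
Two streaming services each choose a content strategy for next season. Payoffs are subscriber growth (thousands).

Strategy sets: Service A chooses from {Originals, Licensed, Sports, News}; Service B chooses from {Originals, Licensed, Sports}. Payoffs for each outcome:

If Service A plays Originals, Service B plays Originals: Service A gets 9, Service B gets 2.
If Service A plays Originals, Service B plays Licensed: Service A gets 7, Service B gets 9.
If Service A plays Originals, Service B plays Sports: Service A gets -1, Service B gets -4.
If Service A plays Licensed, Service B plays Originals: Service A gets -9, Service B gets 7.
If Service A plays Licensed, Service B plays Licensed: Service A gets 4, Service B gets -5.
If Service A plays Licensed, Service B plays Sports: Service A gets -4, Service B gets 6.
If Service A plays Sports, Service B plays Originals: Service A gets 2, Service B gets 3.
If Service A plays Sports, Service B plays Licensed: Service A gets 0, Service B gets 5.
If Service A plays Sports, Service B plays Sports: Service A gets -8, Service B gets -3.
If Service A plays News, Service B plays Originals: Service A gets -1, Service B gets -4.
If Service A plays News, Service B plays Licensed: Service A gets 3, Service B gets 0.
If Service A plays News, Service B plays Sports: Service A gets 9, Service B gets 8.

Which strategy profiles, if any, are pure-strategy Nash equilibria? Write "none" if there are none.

Pure-strategy Nash equilibria: (Originals, Licensed), (News, Sports)

Mark each player's best response to every combination of opponents' strategies; a profile where every player is best-responding is a pure Nash equilibrium.
Service A against Originals: payoffs 9, -9, 2, -1 → best response Originals.
Service A against Licensed: payoffs 7, 4, 0, 3 → best response Originals.
Service A against Sports: payoffs -1, -4, -8, 9 → best response News.
Service B against Originals: payoffs 2, 9, -4 → best response Licensed.
Service B against Licensed: payoffs 7, -5, 6 → best response Originals.
Service B against Sports: payoffs 3, 5, -3 → best response Licensed.
Service B against News: payoffs -4, 0, 8 → best response Sports.
Mutual best responses: (Originals, Licensed); (News, Sports).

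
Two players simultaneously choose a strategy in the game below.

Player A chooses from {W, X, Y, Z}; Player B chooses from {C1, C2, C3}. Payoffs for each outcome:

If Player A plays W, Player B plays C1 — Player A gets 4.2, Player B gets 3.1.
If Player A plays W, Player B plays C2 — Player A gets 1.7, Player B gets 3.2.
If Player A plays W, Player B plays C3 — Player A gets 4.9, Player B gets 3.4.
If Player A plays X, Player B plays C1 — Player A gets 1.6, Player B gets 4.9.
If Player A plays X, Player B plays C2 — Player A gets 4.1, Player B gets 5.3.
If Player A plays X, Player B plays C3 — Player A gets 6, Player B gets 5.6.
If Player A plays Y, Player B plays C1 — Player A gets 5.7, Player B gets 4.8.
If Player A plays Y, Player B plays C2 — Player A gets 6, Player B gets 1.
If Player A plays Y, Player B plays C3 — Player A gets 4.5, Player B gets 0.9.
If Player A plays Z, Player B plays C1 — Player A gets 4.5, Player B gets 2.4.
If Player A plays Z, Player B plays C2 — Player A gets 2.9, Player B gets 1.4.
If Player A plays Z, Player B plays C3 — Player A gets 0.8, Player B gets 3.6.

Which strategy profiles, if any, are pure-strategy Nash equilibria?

The pure Nash equilibria are (X, C3), (Y, C1).

(W, C1): Player A can switch to Y (4.2 → 5.7). Not NE.
(W, C2): Player A can switch to X (1.7 → 4.1). Not NE.
(W, C3): Player A can switch to X (4.9 → 6). Not NE.
(X, C1): Player A can switch to W (1.6 → 4.2). Not NE.
(X, C2): Player A can switch to Y (4.1 → 6). Not NE.
(X, C3): Player A gets 6, best alternative 4.9; Player B gets 5.6, best alternative 5.3. No profitable deviation — NE.
(Y, C1): Player A gets 5.7, best alternative 4.5; Player B gets 4.8, best alternative 1. No profitable deviation — NE.
(Y, C2): Player B can switch to C1 (1 → 4.8). Not NE.
(Y, C3): Player A can switch to W (4.5 → 4.9). Not NE.
(Z, C1): Player A can switch to Y (4.5 → 5.7). Not NE.
(The remaining 2 profiles each have a profitable deviation by the same check.)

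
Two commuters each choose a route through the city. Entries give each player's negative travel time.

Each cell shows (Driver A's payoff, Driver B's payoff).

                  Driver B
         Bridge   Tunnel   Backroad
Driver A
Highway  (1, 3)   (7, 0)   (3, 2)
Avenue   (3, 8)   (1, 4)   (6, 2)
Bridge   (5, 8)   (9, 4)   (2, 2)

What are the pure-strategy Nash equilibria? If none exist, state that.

The unique pure-strategy Nash equilibrium is (Bridge, Bridge).

For each player, find the best response to each opponent profile; mutual best responses are the pure NE.
Driver A against Bridge: payoffs 1, 3, 5 → best response Bridge.
Driver A against Tunnel: payoffs 7, 1, 9 → best response Bridge.
Driver A against Backroad: payoffs 3, 6, 2 → best response Avenue.
Driver B against Highway: payoffs 3, 0, 2 → best response Bridge.
Driver B against Avenue: payoffs 8, 4, 2 → best response Bridge.
Driver B against Bridge: payoffs 8, 4, 2 → best response Bridge.
Mutual best responses: (Bridge, Bridge).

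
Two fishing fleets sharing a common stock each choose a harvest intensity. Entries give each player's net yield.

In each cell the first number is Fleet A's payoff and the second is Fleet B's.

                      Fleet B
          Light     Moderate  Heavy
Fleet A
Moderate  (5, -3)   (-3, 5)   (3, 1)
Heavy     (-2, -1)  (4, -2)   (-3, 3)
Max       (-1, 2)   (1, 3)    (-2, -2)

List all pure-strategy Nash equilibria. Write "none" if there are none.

There is no pure-strategy Nash equilibrium.

For each player, find the best response to each opponent profile; mutual best responses are the pure NE.
Fleet A against Light: payoffs 5, -2, -1 → best response Moderate.
Fleet A against Moderate: payoffs -3, 4, 1 → best response Heavy.
Fleet A against Heavy: payoffs 3, -3, -2 → best response Moderate.
Fleet B against Moderate: payoffs -3, 5, 1 → best response Moderate.
Fleet B against Heavy: payoffs -1, -2, 3 → best response Heavy.
Fleet B against Max: payoffs 2, 3, -2 → best response Moderate.
No profile is a mutual best response for all players.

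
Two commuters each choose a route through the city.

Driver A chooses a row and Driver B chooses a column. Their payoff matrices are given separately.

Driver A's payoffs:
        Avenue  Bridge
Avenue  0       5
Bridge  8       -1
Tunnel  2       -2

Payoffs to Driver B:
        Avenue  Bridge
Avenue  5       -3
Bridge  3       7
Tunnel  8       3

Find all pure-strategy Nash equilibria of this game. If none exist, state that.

No pure-strategy Nash equilibrium.

(Avenue, Avenue): Driver A can switch to Bridge (0 → 8). Not NE.
(Avenue, Bridge): Driver B can switch to Avenue (-3 → 5). Not NE.
(Bridge, Avenue): Driver B can switch to Bridge (3 → 7). Not NE.
(Bridge, Bridge): Driver A can switch to Avenue (-1 → 5). Not NE.
(Tunnel, Avenue): Driver A can switch to Bridge (2 → 8). Not NE.
(Tunnel, Bridge): Driver A can switch to Avenue (-2 → 5). Not NE.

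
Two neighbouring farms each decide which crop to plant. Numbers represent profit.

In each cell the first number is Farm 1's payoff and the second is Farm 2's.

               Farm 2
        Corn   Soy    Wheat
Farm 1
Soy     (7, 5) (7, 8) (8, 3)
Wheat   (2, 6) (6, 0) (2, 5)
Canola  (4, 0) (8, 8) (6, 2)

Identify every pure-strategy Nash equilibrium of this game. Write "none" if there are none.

Pure NE: (Canola, Soy)

Farm 1 against Corn: payoffs 7, 2, 4 → best response Soy.
Farm 1 against Soy: payoffs 7, 6, 8 → best response Canola.
Farm 1 against Wheat: payoffs 8, 2, 6 → best response Soy.
Farm 2 against Soy: payoffs 5, 8, 3 → best response Soy.
Farm 2 against Wheat: payoffs 6, 0, 5 → best response Corn.
Farm 2 against Canola: payoffs 0, 8, 2 → best response Soy.
Mutual best responses: (Canola, Soy).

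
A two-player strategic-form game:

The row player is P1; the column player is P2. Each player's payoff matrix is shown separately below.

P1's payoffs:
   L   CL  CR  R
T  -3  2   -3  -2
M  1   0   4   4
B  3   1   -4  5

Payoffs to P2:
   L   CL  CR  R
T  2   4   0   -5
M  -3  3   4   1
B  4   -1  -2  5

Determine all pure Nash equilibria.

(T, L): P1 can switch to M (-3 → 1). Not NE.
(T, CL): P1 gets 2, best alternative 1; P2 gets 4, best alternative 2. No profitable deviation — NE.
(T, CR): P1 can switch to M (-3 → 4). Not NE.
(T, R): P1 can switch to M (-2 → 4). Not NE.
(M, L): P1 can switch to B (1 → 3). Not NE.
(M, CL): P1 can switch to T (0 → 2). Not NE.
(M, CR): P1 gets 4, best alternative -3; P2 gets 4, best alternative 3. No profitable deviation — NE.
(M, R): P1 can switch to B (4 → 5). Not NE.
(B, L): P2 can switch to R (4 → 5). Not NE.
(B, CL): P1 can switch to T (1 → 2). Not NE.
(B, R): P1 gets 5, best alternative 4; P2 gets 5, best alternative 4. No profitable deviation — NE.
(The remaining 1 profile has a profitable deviation by the same check.)

The pure Nash equilibria are (T, CL), (M, CR), (B, R).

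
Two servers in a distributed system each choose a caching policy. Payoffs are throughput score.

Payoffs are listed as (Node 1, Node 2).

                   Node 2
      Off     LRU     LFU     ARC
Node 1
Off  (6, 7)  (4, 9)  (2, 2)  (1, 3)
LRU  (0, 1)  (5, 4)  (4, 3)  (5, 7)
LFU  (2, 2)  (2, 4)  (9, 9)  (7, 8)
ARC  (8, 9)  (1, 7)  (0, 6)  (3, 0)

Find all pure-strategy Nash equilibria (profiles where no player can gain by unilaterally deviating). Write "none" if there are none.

For each player, find the best response to each opponent profile; mutual best responses are the pure NE.
Node 1 against Off: payoffs 6, 0, 2, 8 → best response ARC.
Node 1 against LRU: payoffs 4, 5, 2, 1 → best response LRU.
Node 1 against LFU: payoffs 2, 4, 9, 0 → best response LFU.
Node 1 against ARC: payoffs 1, 5, 7, 3 → best response LFU.
Node 2 against Off: payoffs 7, 9, 2, 3 → best response LRU.
Node 2 against LRU: payoffs 1, 4, 3, 7 → best response ARC.
Node 2 against LFU: payoffs 2, 4, 9, 8 → best response LFU.
Node 2 against ARC: payoffs 9, 7, 6, 0 → best response Off.
Mutual best responses: (LFU, LFU); (ARC, Off).

Pure-strategy Nash equilibria: (LFU, LFU), (ARC, Off)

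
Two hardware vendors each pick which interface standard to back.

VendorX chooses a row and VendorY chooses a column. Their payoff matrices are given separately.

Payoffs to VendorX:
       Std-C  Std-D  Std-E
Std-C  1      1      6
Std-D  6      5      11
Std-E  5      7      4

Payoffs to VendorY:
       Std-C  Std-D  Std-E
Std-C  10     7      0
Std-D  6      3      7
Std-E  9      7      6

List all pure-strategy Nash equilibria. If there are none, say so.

Check each profile: it is a Nash equilibrium iff no player can strictly gain by switching unilaterally.
(Std-C, Std-C): VendorX can switch to Std-D (1 → 6). Not NE.
(Std-C, Std-D): VendorX can switch to Std-D (1 → 5). Not NE.
(Std-C, Std-E): VendorX can switch to Std-D (6 → 11). Not NE.
(Std-D, Std-C): VendorY can switch to Std-E (6 → 7). Not NE.
(Std-D, Std-D): VendorX can switch to Std-E (5 → 7). Not NE.
(Std-D, Std-E): VendorX gets 11, best alternative 6; VendorY gets 7, best alternative 6. No profitable deviation — NE.
(Std-E, Std-C): VendorX can switch to Std-D (5 → 6). Not NE.
(Std-E, Std-D): VendorY can switch to Std-C (7 → 9). Not NE.
(Std-E, Std-E): VendorX can switch to Std-C (4 → 6). Not NE.

The unique pure-strategy Nash equilibrium is (Std-D, Std-E).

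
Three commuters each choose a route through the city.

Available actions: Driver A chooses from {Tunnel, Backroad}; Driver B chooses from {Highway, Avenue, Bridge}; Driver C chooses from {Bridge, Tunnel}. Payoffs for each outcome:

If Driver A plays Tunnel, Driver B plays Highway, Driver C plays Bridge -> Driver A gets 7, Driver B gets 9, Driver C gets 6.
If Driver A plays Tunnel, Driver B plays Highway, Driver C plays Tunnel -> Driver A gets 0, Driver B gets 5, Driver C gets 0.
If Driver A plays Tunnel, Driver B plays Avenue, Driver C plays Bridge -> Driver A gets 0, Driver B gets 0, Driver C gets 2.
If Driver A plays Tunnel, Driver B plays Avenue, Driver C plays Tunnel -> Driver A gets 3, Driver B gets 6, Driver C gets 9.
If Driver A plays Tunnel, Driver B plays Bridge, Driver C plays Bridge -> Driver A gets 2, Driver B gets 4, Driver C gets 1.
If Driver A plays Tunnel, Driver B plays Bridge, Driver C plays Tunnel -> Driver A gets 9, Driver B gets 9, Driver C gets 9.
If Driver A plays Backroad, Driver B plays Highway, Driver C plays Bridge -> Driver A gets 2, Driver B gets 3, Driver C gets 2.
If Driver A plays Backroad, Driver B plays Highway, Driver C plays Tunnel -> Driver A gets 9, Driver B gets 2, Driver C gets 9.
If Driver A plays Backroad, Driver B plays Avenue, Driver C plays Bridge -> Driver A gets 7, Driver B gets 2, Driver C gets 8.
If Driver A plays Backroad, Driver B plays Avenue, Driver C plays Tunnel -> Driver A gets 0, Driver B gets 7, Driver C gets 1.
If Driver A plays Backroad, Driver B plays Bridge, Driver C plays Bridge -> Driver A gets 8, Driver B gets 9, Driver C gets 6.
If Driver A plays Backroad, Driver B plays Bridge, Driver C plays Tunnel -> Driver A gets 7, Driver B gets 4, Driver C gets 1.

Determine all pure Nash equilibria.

(Tunnel, Highway, Bridge) and (Tunnel, Bridge, Tunnel) and (Backroad, Bridge, Bridge)

Driver A against (Highway, Bridge): payoffs 7, 2 → best response Tunnel.
Driver A against (Highway, Tunnel): payoffs 0, 9 → best response Backroad.
Driver A against (Avenue, Bridge): payoffs 0, 7 → best response Backroad.
Driver A against (Avenue, Tunnel): payoffs 3, 0 → best response Tunnel.
Driver A against (Bridge, Bridge): payoffs 2, 8 → best response Backroad.
Driver A against (Bridge, Tunnel): payoffs 9, 7 → best response Tunnel.
Driver B against (Tunnel, Bridge): payoffs 9, 0, 4 → best response Highway.
Driver B against (Tunnel, Tunnel): payoffs 5, 6, 9 → best response Bridge.
Driver B against (Backroad, Bridge): payoffs 3, 2, 9 → best response Bridge.
Driver B against (Backroad, Tunnel): payoffs 2, 7, 4 → best response Avenue.
Driver C against (Tunnel, Highway): payoffs 6, 0 → best response Bridge.
Driver C against (Tunnel, Avenue): payoffs 2, 9 → best response Tunnel.
Driver C against (Tunnel, Bridge): payoffs 1, 9 → best response Tunnel.
Driver C against (Backroad, Highway): payoffs 2, 9 → best response Tunnel.
Driver C against (Backroad, Avenue): payoffs 8, 1 → best response Bridge.
Driver C against (Backroad, Bridge): payoffs 6, 1 → best response Bridge.
Mutual best responses: (Tunnel, Highway, Bridge); (Tunnel, Bridge, Tunnel); (Backroad, Bridge, Bridge).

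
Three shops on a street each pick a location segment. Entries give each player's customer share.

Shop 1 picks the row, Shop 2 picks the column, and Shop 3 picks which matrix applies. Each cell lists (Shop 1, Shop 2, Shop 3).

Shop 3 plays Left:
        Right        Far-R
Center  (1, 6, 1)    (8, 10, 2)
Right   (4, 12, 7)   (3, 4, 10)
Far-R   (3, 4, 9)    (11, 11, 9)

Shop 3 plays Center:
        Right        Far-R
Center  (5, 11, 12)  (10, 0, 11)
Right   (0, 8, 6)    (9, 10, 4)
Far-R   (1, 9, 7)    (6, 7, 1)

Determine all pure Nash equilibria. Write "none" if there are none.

Pure-strategy Nash equilibria: (Center, Right, Center) and (Right, Right, Left) and (Far-R, Far-R, Left)

(Center, Right, Left): Shop 1 can switch to Right (1 → 4). Not NE.
(Center, Right, Center): Shop 1 gets 5, best alternative 1; Shop 2 gets 11, best alternative 0; Shop 3 gets 12, best alternative 1. No profitable deviation — NE.
(Center, Far-R, Left): Shop 1 can switch to Far-R (8 → 11). Not NE.
(Center, Far-R, Center): Shop 2 can switch to Right (0 → 11). Not NE.
(Right, Right, Left): Shop 1 gets 4, best alternative 3; Shop 2 gets 12, best alternative 4; Shop 3 gets 7, best alternative 6. No profitable deviation — NE.
(Right, Right, Center): Shop 1 can switch to Center (0 → 5). Not NE.
(Right, Far-R, Left): Shop 1 can switch to Center (3 → 8). Not NE.
(Right, Far-R, Center): Shop 1 can switch to Center (9 → 10). Not NE.
(Far-R, Far-R, Left): Shop 1 gets 11, best alternative 8; Shop 2 gets 11, best alternative 4; Shop 3 gets 9, best alternative 1. No profitable deviation — NE.
(The remaining 3 profiles each have a profitable deviation by the same check.)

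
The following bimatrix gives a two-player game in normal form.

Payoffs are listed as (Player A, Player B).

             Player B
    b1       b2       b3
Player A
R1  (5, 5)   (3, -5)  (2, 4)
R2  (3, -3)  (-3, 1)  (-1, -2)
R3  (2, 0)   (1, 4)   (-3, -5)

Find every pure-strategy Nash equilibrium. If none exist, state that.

Player A against b1: payoffs 5, 3, 2 → best response R1.
Player A against b2: payoffs 3, -3, 1 → best response R1.
Player A against b3: payoffs 2, -1, -3 → best response R1.
Player B against R1: payoffs 5, -5, 4 → best response b1.
Player B against R2: payoffs -3, 1, -2 → best response b2.
Player B against R3: payoffs 0, 4, -5 → best response b2.
Mutual best responses: (R1, b1).

The unique pure-strategy Nash equilibrium is (R1, b1).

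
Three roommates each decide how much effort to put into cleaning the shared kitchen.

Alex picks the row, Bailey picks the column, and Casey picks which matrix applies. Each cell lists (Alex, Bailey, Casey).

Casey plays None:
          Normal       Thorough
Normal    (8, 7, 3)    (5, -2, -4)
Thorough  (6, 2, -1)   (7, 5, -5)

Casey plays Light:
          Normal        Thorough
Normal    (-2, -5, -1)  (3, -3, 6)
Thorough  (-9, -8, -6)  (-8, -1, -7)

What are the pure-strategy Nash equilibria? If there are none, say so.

(Normal, Normal, None), (Normal, Thorough, Light), (Thorough, Thorough, None)

(Normal, Normal, None): Alex gets 8, best alternative 6; Bailey gets 7, best alternative -2; Casey gets 3, best alternative -1. No profitable deviation — NE.
(Normal, Normal, Light): Bailey can switch to Thorough (-5 → -3). Not NE.
(Normal, Thorough, None): Alex can switch to Thorough (5 → 7). Not NE.
(Normal, Thorough, Light): Alex gets 3, best alternative -8; Bailey gets -3, best alternative -5; Casey gets 6, best alternative -4. No profitable deviation — NE.
(Thorough, Normal, None): Alex can switch to Normal (6 → 8). Not NE.
(Thorough, Normal, Light): Alex can switch to Normal (-9 → -2). Not NE.
(Thorough, Thorough, None): Alex gets 7, best alternative 5; Bailey gets 5, best alternative 2; Casey gets -5, best alternative -7. No profitable deviation — NE.
(Thorough, Thorough, Light): Alex can switch to Normal (-8 → 3). Not NE.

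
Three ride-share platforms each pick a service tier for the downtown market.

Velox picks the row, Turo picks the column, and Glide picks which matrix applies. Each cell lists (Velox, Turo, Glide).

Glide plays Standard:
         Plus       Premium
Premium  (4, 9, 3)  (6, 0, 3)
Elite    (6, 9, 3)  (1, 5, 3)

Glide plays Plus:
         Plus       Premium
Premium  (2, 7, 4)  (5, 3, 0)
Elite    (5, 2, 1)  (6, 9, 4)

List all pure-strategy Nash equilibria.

(Premium, Plus, Standard): Velox can switch to Elite (4 → 6). Not NE.
(Premium, Plus, Plus): Velox can switch to Elite (2 → 5). Not NE.
(Premium, Premium, Standard): Turo can switch to Plus (0 → 9). Not NE.
(Premium, Premium, Plus): Velox can switch to Elite (5 → 6). Not NE.
(Elite, Plus, Standard): Velox gets 6, best alternative 4; Turo gets 9, best alternative 5; Glide gets 3, best alternative 1. No profitable deviation — NE.
(Elite, Plus, Plus): Turo can switch to Premium (2 → 9). Not NE.
(Elite, Premium, Standard): Velox can switch to Premium (1 → 6). Not NE.
(Elite, Premium, Plus): Velox gets 6, best alternative 5; Turo gets 9, best alternative 2; Glide gets 4, best alternative 3. No profitable deviation — NE.

The pure Nash equilibria are (Elite, Plus, Standard), (Elite, Premium, Plus).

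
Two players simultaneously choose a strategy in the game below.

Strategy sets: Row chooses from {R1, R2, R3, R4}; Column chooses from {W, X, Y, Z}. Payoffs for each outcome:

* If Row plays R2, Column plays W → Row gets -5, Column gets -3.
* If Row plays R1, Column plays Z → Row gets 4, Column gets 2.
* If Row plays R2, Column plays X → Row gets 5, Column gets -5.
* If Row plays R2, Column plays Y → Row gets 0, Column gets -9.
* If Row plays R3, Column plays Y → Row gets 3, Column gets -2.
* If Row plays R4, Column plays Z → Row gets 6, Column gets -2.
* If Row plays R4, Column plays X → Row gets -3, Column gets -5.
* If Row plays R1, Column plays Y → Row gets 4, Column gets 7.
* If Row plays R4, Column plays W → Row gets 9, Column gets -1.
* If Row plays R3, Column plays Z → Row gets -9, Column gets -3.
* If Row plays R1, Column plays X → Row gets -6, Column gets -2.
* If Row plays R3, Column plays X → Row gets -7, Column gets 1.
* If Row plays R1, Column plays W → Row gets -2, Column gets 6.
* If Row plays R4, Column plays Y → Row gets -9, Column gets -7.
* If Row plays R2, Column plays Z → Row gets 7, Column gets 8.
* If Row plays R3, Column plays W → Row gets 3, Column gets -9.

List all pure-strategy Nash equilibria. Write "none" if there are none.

For each strategy profile, look for a profitable unilateral deviation.
(R1, W): Row can switch to R3 (-2 → 3). Not NE.
(R1, X): Row can switch to R2 (-6 → 5). Not NE.
(R1, Y): Row gets 4, best alternative 3; Column gets 7, best alternative 6. No profitable deviation — NE.
(R1, Z): Row can switch to R2 (4 → 7). Not NE.
(R2, W): Row can switch to R1 (-5 → -2). Not NE.
(R2, X): Column can switch to W (-5 → -3). Not NE.
(R2, Y): Row can switch to R1 (0 → 4). Not NE.
(R2, Z): Row gets 7, best alternative 6; Column gets 8, best alternative -3. No profitable deviation — NE.
(R4, W): Row gets 9, best alternative 3; Column gets -1, best alternative -2. No profitable deviation — NE.
(The remaining 7 profiles each have a profitable deviation by the same check.)

The pure Nash equilibria are (R1, Y), (R2, Z), (R4, W).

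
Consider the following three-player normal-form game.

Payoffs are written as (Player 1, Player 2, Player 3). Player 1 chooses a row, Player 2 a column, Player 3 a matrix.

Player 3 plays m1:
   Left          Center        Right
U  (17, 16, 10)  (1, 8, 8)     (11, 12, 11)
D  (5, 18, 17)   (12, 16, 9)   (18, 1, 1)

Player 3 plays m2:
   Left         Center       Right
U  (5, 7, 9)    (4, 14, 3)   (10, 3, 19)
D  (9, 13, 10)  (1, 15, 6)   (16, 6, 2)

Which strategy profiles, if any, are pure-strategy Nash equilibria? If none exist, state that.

Player 1 against (Left, m1): payoffs 17, 5 → best response U.
Player 1 against (Left, m2): payoffs 5, 9 → best response D.
Player 1 against (Center, m1): payoffs 1, 12 → best response D.
Player 1 against (Center, m2): payoffs 4, 1 → best response U.
Player 1 against (Right, m1): payoffs 11, 18 → best response D.
Player 1 against (Right, m2): payoffs 10, 16 → best response D.
Player 2 against (U, m1): payoffs 16, 8, 12 → best response Left.
Player 2 against (U, m2): payoffs 7, 14, 3 → best response Center.
Player 2 against (D, m1): payoffs 18, 16, 1 → best response Left.
Player 2 against (D, m2): payoffs 13, 15, 6 → best response Center.
Player 3 against (U, Left): payoffs 10, 9 → best response m1.
Player 3 against (U, Center): payoffs 8, 3 → best response m1.
Player 3 against (U, Right): payoffs 11, 19 → best response m2.
Player 3 against (D, Left): payoffs 17, 10 → best response m1.
Player 3 against (D, Center): payoffs 9, 6 → best response m1.
Player 3 against (D, Right): payoffs 1, 2 → best response m2.
Mutual best responses: (U, Left, m1).

The unique pure-strategy Nash equilibrium is (U, Left, m1).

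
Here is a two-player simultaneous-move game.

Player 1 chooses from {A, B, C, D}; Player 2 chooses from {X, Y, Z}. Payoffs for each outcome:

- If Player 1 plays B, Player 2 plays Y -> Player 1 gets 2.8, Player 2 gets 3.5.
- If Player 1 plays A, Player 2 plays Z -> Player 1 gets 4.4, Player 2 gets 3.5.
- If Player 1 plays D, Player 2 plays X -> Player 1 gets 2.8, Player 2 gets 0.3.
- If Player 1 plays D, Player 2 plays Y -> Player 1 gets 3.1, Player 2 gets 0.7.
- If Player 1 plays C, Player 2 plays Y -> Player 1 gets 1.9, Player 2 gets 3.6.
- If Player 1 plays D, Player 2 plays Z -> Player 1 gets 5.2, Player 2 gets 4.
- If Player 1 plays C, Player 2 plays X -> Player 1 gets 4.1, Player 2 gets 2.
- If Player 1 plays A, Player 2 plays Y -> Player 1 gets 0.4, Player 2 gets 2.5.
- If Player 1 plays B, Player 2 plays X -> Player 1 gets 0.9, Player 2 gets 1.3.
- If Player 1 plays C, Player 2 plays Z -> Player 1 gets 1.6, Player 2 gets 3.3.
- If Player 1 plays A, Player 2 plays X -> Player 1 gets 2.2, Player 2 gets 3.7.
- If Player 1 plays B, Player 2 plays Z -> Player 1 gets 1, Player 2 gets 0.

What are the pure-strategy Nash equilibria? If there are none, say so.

(D, Z)

(A, X): Player 1 can switch to C (2.2 → 4.1). Not NE.
(A, Y): Player 1 can switch to B (0.4 → 2.8). Not NE.
(A, Z): Player 1 can switch to D (4.4 → 5.2). Not NE.
(B, X): Player 1 can switch to A (0.9 → 2.2). Not NE.
(B, Y): Player 1 can switch to D (2.8 → 3.1). Not NE.
(B, Z): Player 1 can switch to A (1 → 4.4). Not NE.
(C, X): Player 2 can switch to Y (2 → 3.6). Not NE.
(C, Y): Player 1 can switch to B (1.9 → 2.8). Not NE.
(D, Z): Player 1 gets 5.2, best alternative 4.4; Player 2 gets 4, best alternative 0.7. No profitable deviation — NE.
(The remaining 3 profiles each have a profitable deviation by the same check.)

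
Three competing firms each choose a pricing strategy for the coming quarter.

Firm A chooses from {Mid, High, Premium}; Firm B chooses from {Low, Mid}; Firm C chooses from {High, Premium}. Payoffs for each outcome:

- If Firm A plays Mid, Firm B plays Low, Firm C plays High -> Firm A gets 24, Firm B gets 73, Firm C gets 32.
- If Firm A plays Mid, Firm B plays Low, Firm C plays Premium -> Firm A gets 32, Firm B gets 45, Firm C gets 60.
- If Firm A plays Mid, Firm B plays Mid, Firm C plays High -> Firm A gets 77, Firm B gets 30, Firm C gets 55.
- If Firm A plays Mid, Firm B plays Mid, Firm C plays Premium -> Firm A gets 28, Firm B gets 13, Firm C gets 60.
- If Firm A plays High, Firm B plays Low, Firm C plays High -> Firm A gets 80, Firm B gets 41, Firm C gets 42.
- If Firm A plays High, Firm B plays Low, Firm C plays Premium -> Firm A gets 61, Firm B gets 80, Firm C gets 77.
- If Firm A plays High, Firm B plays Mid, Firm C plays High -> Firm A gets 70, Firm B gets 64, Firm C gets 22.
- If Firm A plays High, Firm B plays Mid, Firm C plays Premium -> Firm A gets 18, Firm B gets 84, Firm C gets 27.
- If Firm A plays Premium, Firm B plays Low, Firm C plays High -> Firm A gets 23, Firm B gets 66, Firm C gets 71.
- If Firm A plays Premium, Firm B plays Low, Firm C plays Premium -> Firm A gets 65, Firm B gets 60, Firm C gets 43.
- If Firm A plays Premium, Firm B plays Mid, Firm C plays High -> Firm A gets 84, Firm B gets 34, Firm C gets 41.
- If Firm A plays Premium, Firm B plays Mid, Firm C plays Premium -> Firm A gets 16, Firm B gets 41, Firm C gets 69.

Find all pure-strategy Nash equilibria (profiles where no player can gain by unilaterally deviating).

This game has no pure Nash equilibrium.

For each player, find the best response to each opponent profile; mutual best responses are the pure NE.
Firm A against (Low, High): payoffs 24, 80, 23 → best response High.
Firm A against (Low, Premium): payoffs 32, 61, 65 → best response Premium.
Firm A against (Mid, High): payoffs 77, 70, 84 → best response Premium.
Firm A against (Mid, Premium): payoffs 28, 18, 16 → best response Mid.
Firm B against (Mid, High): payoffs 73, 30 → best response Low.
Firm B against (Mid, Premium): payoffs 45, 13 → best response Low.
Firm B against (High, High): payoffs 41, 64 → best response Mid.
Firm B against (High, Premium): payoffs 80, 84 → best response Mid.
Firm B against (Premium, High): payoffs 66, 34 → best response Low.
Firm B against (Premium, Premium): payoffs 60, 41 → best response Low.
Firm C against (Mid, Low): payoffs 32, 60 → best response Premium.
Firm C against (Mid, Mid): payoffs 55, 60 → best response Premium.
Firm C against (High, Low): payoffs 42, 77 → best response Premium.
Firm C against (High, Mid): payoffs 22, 27 → best response Premium.
Firm C against (Premium, Low): payoffs 71, 43 → best response High.
Firm C against (Premium, Mid): payoffs 41, 69 → best response Premium.
No profile is a mutual best response for all players.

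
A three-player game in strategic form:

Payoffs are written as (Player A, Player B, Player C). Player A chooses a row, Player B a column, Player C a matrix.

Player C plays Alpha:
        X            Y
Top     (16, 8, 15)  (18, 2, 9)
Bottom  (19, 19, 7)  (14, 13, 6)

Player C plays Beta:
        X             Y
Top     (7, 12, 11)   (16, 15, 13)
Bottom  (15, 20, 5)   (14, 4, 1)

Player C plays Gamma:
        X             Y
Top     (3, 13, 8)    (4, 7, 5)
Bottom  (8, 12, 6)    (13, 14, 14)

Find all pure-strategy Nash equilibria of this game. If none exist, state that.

(Top, X, Alpha): Player A can switch to Bottom (16 → 19). Not NE.
(Top, X, Beta): Player A can switch to Bottom (7 → 15). Not NE.
(Top, X, Gamma): Player A can switch to Bottom (3 → 8). Not NE.
(Top, Y, Alpha): Player B can switch to X (2 → 8). Not NE.
(Top, Y, Beta): Player A gets 16, best alternative 14; Player B gets 15, best alternative 12; Player C gets 13, best alternative 9. No profitable deviation — NE.
(Top, Y, Gamma): Player A can switch to Bottom (4 → 13). Not NE.
(Bottom, X, Alpha): Player A gets 19, best alternative 16; Player B gets 19, best alternative 13; Player C gets 7, best alternative 6. No profitable deviation — NE.
(Bottom, X, Beta): Player C can switch to Alpha (5 → 7). Not NE.
(Bottom, X, Gamma): Player B can switch to Y (12 → 14). Not NE.
(Bottom, Y, Alpha): Player A can switch to Top (14 → 18). Not NE.
(Bottom, Y, Beta): Player A can switch to Top (14 → 16). Not NE.
(Bottom, Y, Gamma): Player A gets 13, best alternative 4; Player B gets 14, best alternative 12; Player C gets 14, best alternative 6. No profitable deviation — NE.

(Top, Y, Beta), (Bottom, X, Alpha), (Bottom, Y, Gamma)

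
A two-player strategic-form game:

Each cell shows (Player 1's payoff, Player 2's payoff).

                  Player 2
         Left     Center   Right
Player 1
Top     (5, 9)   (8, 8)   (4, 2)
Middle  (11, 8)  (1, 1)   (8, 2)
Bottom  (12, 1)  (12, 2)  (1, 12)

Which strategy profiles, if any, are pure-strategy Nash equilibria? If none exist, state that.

Player 1 against Left: payoffs 5, 11, 12 → best response Bottom.
Player 1 against Center: payoffs 8, 1, 12 → best response Bottom.
Player 1 against Right: payoffs 4, 8, 1 → best response Middle.
Player 2 against Top: payoffs 9, 8, 2 → best response Left.
Player 2 against Middle: payoffs 8, 1, 2 → best response Left.
Player 2 against Bottom: payoffs 1, 2, 12 → best response Right.
No profile is a mutual best response for all players.

There is no pure-strategy Nash equilibrium.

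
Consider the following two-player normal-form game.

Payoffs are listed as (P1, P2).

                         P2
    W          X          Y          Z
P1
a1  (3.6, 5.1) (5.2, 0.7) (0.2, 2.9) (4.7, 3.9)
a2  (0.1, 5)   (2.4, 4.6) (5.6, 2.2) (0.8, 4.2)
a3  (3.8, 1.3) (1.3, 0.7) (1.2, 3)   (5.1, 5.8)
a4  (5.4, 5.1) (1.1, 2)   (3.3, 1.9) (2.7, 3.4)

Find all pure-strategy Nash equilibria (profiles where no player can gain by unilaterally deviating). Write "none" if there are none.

(a3, Z), (a4, W)

Mark each player's best response to every combination of opponents' strategies; a profile where every player is best-responding is a pure Nash equilibrium.
P1 against W: payoffs 3.6, 0.1, 3.8, 5.4 → best response a4.
P1 against X: payoffs 5.2, 2.4, 1.3, 1.1 → best response a1.
P1 against Y: payoffs 0.2, 5.6, 1.2, 3.3 → best response a2.
P1 against Z: payoffs 4.7, 0.8, 5.1, 2.7 → best response a3.
P2 against a1: payoffs 5.1, 0.7, 2.9, 3.9 → best response W.
P2 against a2: payoffs 5, 4.6, 2.2, 4.2 → best response W.
P2 against a3: payoffs 1.3, 0.7, 3, 5.8 → best response Z.
P2 against a4: payoffs 5.1, 2, 1.9, 3.4 → best response W.
Mutual best responses: (a3, Z); (a4, W).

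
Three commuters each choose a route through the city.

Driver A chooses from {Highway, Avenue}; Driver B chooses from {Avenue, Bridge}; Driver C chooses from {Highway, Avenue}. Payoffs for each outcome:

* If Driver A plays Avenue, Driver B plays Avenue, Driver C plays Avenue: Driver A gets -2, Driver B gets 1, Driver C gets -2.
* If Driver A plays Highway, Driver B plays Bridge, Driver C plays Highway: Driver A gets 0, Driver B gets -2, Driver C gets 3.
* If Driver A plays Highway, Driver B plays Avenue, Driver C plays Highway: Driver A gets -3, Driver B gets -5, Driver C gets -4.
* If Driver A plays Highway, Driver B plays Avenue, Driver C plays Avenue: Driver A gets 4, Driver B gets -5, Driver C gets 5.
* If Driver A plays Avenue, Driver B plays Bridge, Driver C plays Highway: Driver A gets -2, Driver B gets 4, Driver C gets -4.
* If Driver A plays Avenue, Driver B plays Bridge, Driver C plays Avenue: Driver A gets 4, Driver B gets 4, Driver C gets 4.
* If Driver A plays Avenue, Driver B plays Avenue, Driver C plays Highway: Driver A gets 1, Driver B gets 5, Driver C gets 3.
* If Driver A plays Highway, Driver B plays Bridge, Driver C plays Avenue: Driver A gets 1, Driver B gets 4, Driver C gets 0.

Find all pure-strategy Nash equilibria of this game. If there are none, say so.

Pure-strategy Nash equilibria: (Highway, Bridge, Highway), (Avenue, Avenue, Highway), (Avenue, Bridge, Avenue)

(Highway, Avenue, Highway): Driver A can switch to Avenue (-3 → 1). Not NE.
(Highway, Avenue, Avenue): Driver B can switch to Bridge (-5 → 4). Not NE.
(Highway, Bridge, Highway): Driver A gets 0, best alternative -2; Driver B gets -2, best alternative -5; Driver C gets 3, best alternative 0. No profitable deviation — NE.
(Highway, Bridge, Avenue): Driver A can switch to Avenue (1 → 4). Not NE.
(Avenue, Avenue, Highway): Driver A gets 1, best alternative -3; Driver B gets 5, best alternative 4; Driver C gets 3, best alternative -2. No profitable deviation — NE.
(Avenue, Avenue, Avenue): Driver A can switch to Highway (-2 → 4). Not NE.
(Avenue, Bridge, Highway): Driver A can switch to Highway (-2 → 0). Not NE.
(Avenue, Bridge, Avenue): Driver A gets 4, best alternative 1; Driver B gets 4, best alternative 1; Driver C gets 4, best alternative -4. No profitable deviation — NE.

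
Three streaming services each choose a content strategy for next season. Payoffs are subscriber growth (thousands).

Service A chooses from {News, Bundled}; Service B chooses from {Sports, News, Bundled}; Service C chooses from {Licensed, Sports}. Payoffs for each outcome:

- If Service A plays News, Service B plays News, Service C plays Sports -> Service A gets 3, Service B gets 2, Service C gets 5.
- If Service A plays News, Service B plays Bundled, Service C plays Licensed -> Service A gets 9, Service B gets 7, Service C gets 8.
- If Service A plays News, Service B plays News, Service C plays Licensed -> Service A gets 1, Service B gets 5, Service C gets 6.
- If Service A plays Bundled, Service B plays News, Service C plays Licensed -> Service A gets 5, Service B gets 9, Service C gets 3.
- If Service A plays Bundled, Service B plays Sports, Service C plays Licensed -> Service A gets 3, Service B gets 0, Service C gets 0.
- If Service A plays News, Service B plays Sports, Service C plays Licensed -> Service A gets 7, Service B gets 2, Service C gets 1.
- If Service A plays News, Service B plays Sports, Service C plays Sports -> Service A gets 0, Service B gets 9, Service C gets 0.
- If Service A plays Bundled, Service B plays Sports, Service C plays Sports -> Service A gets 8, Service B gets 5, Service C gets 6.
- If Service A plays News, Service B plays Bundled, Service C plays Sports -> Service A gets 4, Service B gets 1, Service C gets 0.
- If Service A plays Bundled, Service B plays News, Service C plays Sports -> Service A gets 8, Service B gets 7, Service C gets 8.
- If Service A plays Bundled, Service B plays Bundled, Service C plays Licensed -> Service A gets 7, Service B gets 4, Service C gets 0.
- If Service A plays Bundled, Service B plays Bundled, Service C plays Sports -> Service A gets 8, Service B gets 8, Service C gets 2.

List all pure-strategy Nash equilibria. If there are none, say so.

(News, Sports, Licensed): Service B can switch to News (2 → 5). Not NE.
(News, Sports, Sports): Service A can switch to Bundled (0 → 8). Not NE.
(News, News, Licensed): Service A can switch to Bundled (1 → 5). Not NE.
(News, News, Sports): Service A can switch to Bundled (3 → 8). Not NE.
(News, Bundled, Licensed): Service A gets 9, best alternative 7; Service B gets 7, best alternative 5; Service C gets 8, best alternative 0. No profitable deviation — NE.
(News, Bundled, Sports): Service A can switch to Bundled (4 → 8). Not NE.
(Bundled, Sports, Licensed): Service A can switch to News (3 → 7). Not NE.
(Bundled, Sports, Sports): Service B can switch to News (5 → 7). Not NE.
(Bundled, News, Licensed): Service C can switch to Sports (3 → 8). Not NE.
(Bundled, Bundled, Sports): Service A gets 8, best alternative 4; Service B gets 8, best alternative 7; Service C gets 2, best alternative 0. No profitable deviation — NE.
(The remaining 2 profiles each have a profitable deviation by the same check.)

The pure Nash equilibria are (News, Bundled, Licensed) and (Bundled, Bundled, Sports).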